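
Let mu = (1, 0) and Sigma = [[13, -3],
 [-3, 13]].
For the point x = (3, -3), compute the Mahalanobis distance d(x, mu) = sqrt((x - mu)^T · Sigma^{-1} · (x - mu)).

Step 1 — centre the observation: (x - mu) = (2, -3).

Step 2 — invert Sigma. det(Sigma) = 13·13 - (-3)² = 160.
  Sigma^{-1} = (1/det) · [[d, -b], [-b, a]] = [[0.0812, 0.0188],
 [0.0188, 0.0812]].

Step 3 — form the quadratic (x - mu)^T · Sigma^{-1} · (x - mu):
  Sigma^{-1} · (x - mu) = (0.1062, -0.2062).
  (x - mu)^T · [Sigma^{-1} · (x - mu)] = (2)·(0.1062) + (-3)·(-0.2062) = 0.8312.

Step 4 — take square root: d = √(0.8312) ≈ 0.9117.

d(x, mu) = √(0.8312) ≈ 0.9117


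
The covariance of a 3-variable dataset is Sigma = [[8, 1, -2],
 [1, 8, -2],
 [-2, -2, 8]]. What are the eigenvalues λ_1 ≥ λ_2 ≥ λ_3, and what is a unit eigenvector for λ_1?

Step 1 — characteristic polynomial p(λ) = det(λI - Sigma) = λ³ - tr·λ² + c_1·λ - det, where tr = trace, c_1 = sum of the principal 2×2 minors, det = det(Sigma):
  tr = 8 + 8 + 8 = 24,
  c_1 = (8·8 - (1)²) + (8·8 - (-2)²) + (8·8 - (-2)²) = 63 + 60 + 60 = 183,
  det = 8·(8·8 - (-2)²) - (1)·((1)·8 - (-2)·(-2)) + (-2)·((1)·(-2) - 8·(-2)) = 8·(60) - (1)·(4) + (-2)·(14) = 448.
  So p(λ) = λ³ - 24λ² + 183λ - 448.
Step 2 — look for an integer root (rational root theorem: any rational root is an integer divisor of 448). Testing λ = 7:
  p(7) = 343 - 1176 + 1281 - 448 = 0  ✓
  Dividing out (λ - 7): p(λ) = (λ - 7)(λ² - 17λ + 64).
Step 3 — remaining eigenvalues from the quadratic λ² - 17λ + 64 = 0:
  Δ = 17² - 4·64 = 289 - 256 = 33,  λ = (17 ± √33)/2 = (17 ± 5.7446)/2 ≈ 11.3723 or 5.6277.
  Sorted: λ_1 = 11.3723,  λ_2 = 7,  λ_3 = 5.6277  (check: sum = 24 = tr ✓).

Step 4 — unit eigenvector for λ_1 ≈ 11.3723: v spans the null space of (Sigma - λ_1 I), whose rows are
  r_1 = (-3.3723, 1, -2),  r_2 = (1, -3.3723, -2),  r_3 = (-2, -2, -3.3723).
  v is orthogonal to every row, so take v ∝ r_1 × r_2 = ((1)·(-2) - (-2)·(-3.3723), (-2)·(1) - (-3.3723)·(-2), (-3.3723)·(-3.3723) - (1)·(1)) ≈ (-8.7446, -8.7446, 10.3723).
  Rescale (multiply by -1 so the first nonzero entry is positive): u = (8.7446, 8.7446, -10.3723).
  ||u|| = √((8.7446)² + (8.7446)² + (-10.3723)²) = √(260.519) ≈ 16.1406,  v_1 = u/||u|| ≈ (0.5418, 0.5418, -0.6426) (||v_1|| = 1).

λ_1 = 11.3723,  λ_2 = 7,  λ_3 = 5.6277;  v_1 ≈ (0.5418, 0.5418, -0.6426)


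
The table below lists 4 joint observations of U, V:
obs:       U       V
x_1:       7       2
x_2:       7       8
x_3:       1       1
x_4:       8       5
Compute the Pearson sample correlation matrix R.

Step 1 — column means:
  mean(U) = (7 + 7 + 1 + 8) / 4 = 23/4 = 5.75
  mean(V) = (2 + 8 + 1 + 5) / 4 = 16/4 = 4

Step 2 — sample variances and covariances s[i,j] = (1/(n-1)) · Σ_k (x_{k,i} - mean_i) · (x_{k,j} - mean_j), with n-1 = 3:
  s[U,U] = ((1.25)·(1.25) + (1.25)·(1.25) + (-4.75)·(-4.75) + (2.25)·(2.25)) / 3 = 30.75/3 = 10.25
  s[U,V] = ((1.25)·(-2) + (1.25)·(4) + (-4.75)·(-3) + (2.25)·(1)) / 3 = 19/3 = 6.3333
  s[V,V] = ((-2)·(-2) + (4)·(4) + (-3)·(-3) + (1)·(1)) / 3 = 30/3 = 10
  Sample standard deviations s_i = √(s[i,i]):
  s(U) = √(10.25) = 3.2016
  s(V) = √(10) = 3.1623

Step 3 — r_{ij} = s_{ij} / (s_i · s_j):
  r[U,U] = 1 (diagonal).
  r[U,V] = 6.3333 / (3.2016 · 3.1623) = 6.3333 / 10.1242 = 0.6256
  r[V,V] = 1 (diagonal).

R is symmetric with unit diagonal. Assembling:

R = [[1, 0.6256],
 [0.6256, 1]]


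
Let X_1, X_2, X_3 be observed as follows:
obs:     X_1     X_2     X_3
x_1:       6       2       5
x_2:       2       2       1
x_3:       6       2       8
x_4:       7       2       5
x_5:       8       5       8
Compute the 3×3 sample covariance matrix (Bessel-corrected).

Step 1 — column means:
  mean(X_1) = (6 + 2 + 6 + 7 + 8) / 5 = 29/5 = 5.8
  mean(X_2) = (2 + 2 + 2 + 2 + 5) / 5 = 13/5 = 2.6
  mean(X_3) = (5 + 1 + 8 + 5 + 8) / 5 = 27/5 = 5.4

Step 2 — sample covariance S[i,j] = (1/(n-1)) · Σ_k (x_{k,i} - mean_i) · (x_{k,j} - mean_j), with n-1 = 4.
  S[X_1,X_1] = ((0.2)·(0.2) + (-3.8)·(-3.8) + (0.2)·(0.2) + (1.2)·(1.2) + (2.2)·(2.2)) / 4 = 20.8/4 = 5.2
  S[X_1,X_2] = ((0.2)·(-0.6) + (-3.8)·(-0.6) + (0.2)·(-0.6) + (1.2)·(-0.6) + (2.2)·(2.4)) / 4 = 6.6/4 = 1.65
  S[X_1,X_3] = ((0.2)·(-0.4) + (-3.8)·(-4.4) + (0.2)·(2.6) + (1.2)·(-0.4) + (2.2)·(2.6)) / 4 = 22.4/4 = 5.6
  S[X_2,X_2] = ((-0.6)·(-0.6) + (-0.6)·(-0.6) + (-0.6)·(-0.6) + (-0.6)·(-0.6) + (2.4)·(2.4)) / 4 = 7.2/4 = 1.8
  S[X_2,X_3] = ((-0.6)·(-0.4) + (-0.6)·(-4.4) + (-0.6)·(2.6) + (-0.6)·(-0.4) + (2.4)·(2.6)) / 4 = 7.8/4 = 1.95
  S[X_3,X_3] = ((-0.4)·(-0.4) + (-4.4)·(-4.4) + (2.6)·(2.6) + (-0.4)·(-0.4) + (2.6)·(2.6)) / 4 = 33.2/4 = 8.3

S is symmetric (S[j,i] = S[i,j]). Assembling:

S = [[5.2, 1.65, 5.6],
 [1.65, 1.8, 1.95],
 [5.6, 1.95, 8.3]]


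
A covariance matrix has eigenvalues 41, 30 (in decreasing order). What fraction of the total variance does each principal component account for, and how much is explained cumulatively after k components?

Step 1 — total variance = trace(Sigma) = Σ λ_i = 41 + 30 = 71.

Step 2 — fraction explained by component i = λ_i / Σ λ:
  PC1: 41/71 = 0.5775
  PC2: 30/71 = 0.4225

Step 3 — cumulative fraction after k components = (λ_1 + ... + λ_k) / Σ λ:
  k = 1: 41/71 = 0.5775
  k = 2: (41 + 30)/71 = 71/71 = 1

Summary (fraction, with percent):

explained: PC1 0.5775 (57.75%), PC2 0.4225 (42.25%);  cumulative: 0.5775, 1


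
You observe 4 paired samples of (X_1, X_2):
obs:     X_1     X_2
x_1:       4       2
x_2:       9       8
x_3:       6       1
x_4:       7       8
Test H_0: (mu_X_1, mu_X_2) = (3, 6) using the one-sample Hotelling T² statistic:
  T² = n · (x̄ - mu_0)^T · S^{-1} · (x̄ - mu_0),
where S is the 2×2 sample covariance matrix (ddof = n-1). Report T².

Step 1 — sample mean vector:
  mean(X_1) = (4 + 9 + 6 + 7) / 4 = 26/4 = 6.5
  mean(X_2) = (2 + 8 + 1 + 8) / 4 = 19/4 = 4.75
  x̄ = (6.5, 4.75),  deviation x̄ - mu_0 = (6.5, 4.75) - (3, 6) = (3.5, -1.25).

Step 2 — sample covariance matrix, S[i,j] = (1/(n-1)) · Σ_k (x_{k,i} - mean_i) · (x_{k,j} - mean_j), divisor n-1 = 3:
  S[X_1,X_1] = ((-2.5)·(-2.5) + (2.5)·(2.5) + (-0.5)·(-0.5) + (0.5)·(0.5)) / 3 = 13/3 = 4.3333
  S[X_1,X_2] = ((-2.5)·(-2.75) + (2.5)·(3.25) + (-0.5)·(-3.75) + (0.5)·(3.25)) / 3 = 18.5/3 = 6.1667
  S[X_2,X_2] = ((-2.75)·(-2.75) + (3.25)·(3.25) + (-3.75)·(-3.75) + (3.25)·(3.25)) / 3 = 42.75/3 = 14.25
  S = [[4.3333, 6.1667],
 [6.1667, 14.25]].

Step 3 — invert S. det(S) = 4.3333·14.25 - (6.1667)² = 23.7222.
  S^{-1} = (1/det) · [[d, -b], [-b, a]] = [[0.6007, -0.26],
 [-0.26, 0.1827]].

Step 4 — quadratic form (x̄ - mu_0)^T · S^{-1} · (x̄ - mu_0):
  S^{-1} · (x̄ - mu_0) = (2.4274, -1.1382),
  (x̄ - mu_0)^T · [...] = (3.5)·(2.4274) + (-1.25)·(-1.1382) = 9.9186.

Step 5 — scale by n: T² = 4 · 9.9186 = 39.6745.

T² ≈ 39.6745


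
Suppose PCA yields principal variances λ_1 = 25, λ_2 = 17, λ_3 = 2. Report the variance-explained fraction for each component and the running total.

Step 1 — total variance = trace(Sigma) = Σ λ_i = 25 + 17 + 2 = 44.

Step 2 — fraction explained by component i = λ_i / Σ λ:
  PC1: 25/44 = 0.5682
  PC2: 17/44 = 0.3864
  PC3: 2/44 = 0.0455

Step 3 — cumulative fraction after k components = (λ_1 + ... + λ_k) / Σ λ:
  k = 1: 25/44 = 0.5682
  k = 2: (25 + 17)/44 = 42/44 = 0.9545
  k = 3: (25 + 17 + 2)/44 = 44/44 = 1

Summary (fraction, with percent):

explained: PC1 0.5682 (56.82%), PC2 0.3864 (38.64%), PC3 0.0455 (4.55%);  cumulative: 0.5682, 0.9545, 1


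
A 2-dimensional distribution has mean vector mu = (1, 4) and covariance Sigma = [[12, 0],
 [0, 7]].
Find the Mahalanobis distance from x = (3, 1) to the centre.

Step 1 — centre the observation: (x - mu) = (2, -3).

Step 2 — invert Sigma. det(Sigma) = 12·7 - (0)² = 84.
  Sigma^{-1} = (1/det) · [[d, -b], [-b, a]] = [[0.0833, 0],
 [0, 0.1429]].

Step 3 — form the quadratic (x - mu)^T · Sigma^{-1} · (x - mu):
  Sigma^{-1} · (x - mu) = (0.1667, -0.4286).
  (x - mu)^T · [Sigma^{-1} · (x - mu)] = (2)·(0.1667) + (-3)·(-0.4286) = 1.619.

Step 4 — take square root: d = √(1.619) ≈ 1.2724.

d(x, mu) = √(1.619) ≈ 1.2724


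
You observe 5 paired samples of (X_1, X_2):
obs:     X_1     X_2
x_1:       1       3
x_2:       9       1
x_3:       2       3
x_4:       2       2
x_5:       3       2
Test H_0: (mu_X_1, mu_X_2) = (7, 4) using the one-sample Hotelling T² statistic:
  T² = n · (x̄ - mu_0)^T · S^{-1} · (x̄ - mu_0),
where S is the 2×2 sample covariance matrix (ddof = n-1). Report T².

Step 1 — sample mean vector:
  mean(X_1) = (1 + 9 + 2 + 2 + 3) / 5 = 17/5 = 3.4
  mean(X_2) = (3 + 1 + 3 + 2 + 2) / 5 = 11/5 = 2.2
  x̄ = (3.4, 2.2),  deviation x̄ - mu_0 = (3.4, 2.2) - (7, 4) = (-3.6, -1.8).

Step 2 — sample covariance matrix, S[i,j] = (1/(n-1)) · Σ_k (x_{k,i} - mean_i) · (x_{k,j} - mean_j), divisor n-1 = 4:
  S[X_1,X_1] = ((-2.4)·(-2.4) + (5.6)·(5.6) + (-1.4)·(-1.4) + (-1.4)·(-1.4) + (-0.4)·(-0.4)) / 4 = 41.2/4 = 10.3
  S[X_1,X_2] = ((-2.4)·(0.8) + (5.6)·(-1.2) + (-1.4)·(0.8) + (-1.4)·(-0.2) + (-0.4)·(-0.2)) / 4 = -9.4/4 = -2.35
  S[X_2,X_2] = ((0.8)·(0.8) + (-1.2)·(-1.2) + (0.8)·(0.8) + (-0.2)·(-0.2) + (-0.2)·(-0.2)) / 4 = 2.8/4 = 0.7
  S = [[10.3, -2.35],
 [-2.35, 0.7]].

Step 3 — invert S. det(S) = 10.3·0.7 - (-2.35)² = 1.6875.
  S^{-1} = (1/det) · [[d, -b], [-b, a]] = [[0.4148, 1.3926],
 [1.3926, 6.1037]].

Step 4 — quadratic form (x̄ - mu_0)^T · S^{-1} · (x̄ - mu_0):
  S^{-1} · (x̄ - mu_0) = (-4, -16),
  (x̄ - mu_0)^T · [...] = (-3.6)·(-4) + (-1.8)·(-16) = 43.2.

Step 5 — scale by n: T² = 5 · 43.2 = 216.

T² ≈ 216


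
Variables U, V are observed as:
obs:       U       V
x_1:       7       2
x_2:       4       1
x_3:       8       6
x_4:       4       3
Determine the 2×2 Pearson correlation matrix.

Step 1 — column means:
  mean(U) = (7 + 4 + 8 + 4) / 4 = 23/4 = 5.75
  mean(V) = (2 + 1 + 6 + 3) / 4 = 12/4 = 3

Step 2 — sample variances and covariances s[i,j] = (1/(n-1)) · Σ_k (x_{k,i} - mean_i) · (x_{k,j} - mean_j), with n-1 = 3:
  s[U,U] = ((1.25)·(1.25) + (-1.75)·(-1.75) + (2.25)·(2.25) + (-1.75)·(-1.75)) / 3 = 12.75/3 = 4.25
  s[U,V] = ((1.25)·(-1) + (-1.75)·(-2) + (2.25)·(3) + (-1.75)·(0)) / 3 = 9/3 = 3
  s[V,V] = ((-1)·(-1) + (-2)·(-2) + (3)·(3) + (0)·(0)) / 3 = 14/3 = 4.6667
  Sample standard deviations s_i = √(s[i,i]):
  s(U) = √(4.25) = 2.0616
  s(V) = √(4.6667) = 2.1602

Step 3 — r_{ij} = s_{ij} / (s_i · s_j):
  r[U,U] = 1 (diagonal).
  r[U,V] = 3 / (2.0616 · 2.1602) = 3 / 4.4535 = 0.6736
  r[V,V] = 1 (diagonal).

R is symmetric with unit diagonal. Assembling:

R = [[1, 0.6736],
 [0.6736, 1]]


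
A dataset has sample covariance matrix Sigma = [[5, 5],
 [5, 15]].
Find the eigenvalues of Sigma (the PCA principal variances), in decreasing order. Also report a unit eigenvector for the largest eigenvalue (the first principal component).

Step 1 — characteristic polynomial of 2×2 Sigma:
  det(Sigma - λI) = λ² - trace · λ + det = 0.
  trace = 5 + 15 = 20, det = 5·15 - (5)² = 50.
Step 2 — discriminant:
  Δ = trace² - 4·det = 400 - 200 = 200.
Step 3 — eigenvalues:
  λ = (trace ± √Δ)/2 = (20 ± 14.1421)/2,
  λ_1 = 17.0711,  λ_2 = 2.9289.

Step 4 — unit eigenvector for λ_1: solve (Sigma - λ_1 I)v = 0. First row:
  (5 - 17.0711)·v_x + (5)·v_y = 0, i.e. (-12.0711)·v_x + (5)·v_y = 0,
  so v ∝ (b, λ_1 - a) = (5, 12.0711) = u.
  ||u|| = √((5)² + (12.0711)²) = √(170.7107) ≈ 13.0656,
  v_1 = u/||u|| ≈ (0.3827, 0.9239) (||v_1|| = 1).

λ_1 = 17.0711,  λ_2 = 2.9289;  v_1 ≈ (0.3827, 0.9239)


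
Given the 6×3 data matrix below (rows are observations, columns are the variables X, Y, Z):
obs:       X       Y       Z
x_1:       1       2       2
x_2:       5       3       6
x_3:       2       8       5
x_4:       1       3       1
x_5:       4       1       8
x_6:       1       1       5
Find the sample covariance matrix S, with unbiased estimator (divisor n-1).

Step 1 — column means:
  mean(X) = (1 + 5 + 2 + 1 + 4 + 1) / 6 = 14/6 = 2.3333
  mean(Y) = (2 + 3 + 8 + 3 + 1 + 1) / 6 = 18/6 = 3
  mean(Z) = (2 + 6 + 5 + 1 + 8 + 5) / 6 = 27/6 = 4.5

Step 2 — sample covariance S[i,j] = (1/(n-1)) · Σ_k (x_{k,i} - mean_i) · (x_{k,j} - mean_j), with n-1 = 5.
  S[X,X] = ((-1.3333)·(-1.3333) + (2.6667)·(2.6667) + (-0.3333)·(-0.3333) + (-1.3333)·(-1.3333) + (1.6667)·(1.6667) + (-1.3333)·(-1.3333)) / 5 = 15.3333/5 = 3.0667
  S[X,Y] = ((-1.3333)·(-1) + (2.6667)·(0) + (-0.3333)·(5) + (-1.3333)·(0) + (1.6667)·(-2) + (-1.3333)·(-2)) / 5 = -1/5 = -0.2
  S[X,Z] = ((-1.3333)·(-2.5) + (2.6667)·(1.5) + (-0.3333)·(0.5) + (-1.3333)·(-3.5) + (1.6667)·(3.5) + (-1.3333)·(0.5)) / 5 = 17/5 = 3.4
  S[Y,Y] = ((-1)·(-1) + (0)·(0) + (5)·(5) + (0)·(0) + (-2)·(-2) + (-2)·(-2)) / 5 = 34/5 = 6.8
  S[Y,Z] = ((-1)·(-2.5) + (0)·(1.5) + (5)·(0.5) + (0)·(-3.5) + (-2)·(3.5) + (-2)·(0.5)) / 5 = -3/5 = -0.6
  S[Z,Z] = ((-2.5)·(-2.5) + (1.5)·(1.5) + (0.5)·(0.5) + (-3.5)·(-3.5) + (3.5)·(3.5) + (0.5)·(0.5)) / 5 = 33.5/5 = 6.7

S is symmetric (S[j,i] = S[i,j]). Assembling:

S = [[3.0667, -0.2, 3.4],
 [-0.2, 6.8, -0.6],
 [3.4, -0.6, 6.7]]


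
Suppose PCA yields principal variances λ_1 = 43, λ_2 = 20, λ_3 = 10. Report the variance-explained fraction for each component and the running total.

Step 1 — total variance = trace(Sigma) = Σ λ_i = 43 + 20 + 10 = 73.

Step 2 — fraction explained by component i = λ_i / Σ λ:
  PC1: 43/73 = 0.589
  PC2: 20/73 = 0.274
  PC3: 10/73 = 0.137

Step 3 — cumulative fraction after k components = (λ_1 + ... + λ_k) / Σ λ:
  k = 1: 43/73 = 0.589
  k = 2: (43 + 20)/73 = 63/73 = 0.863
  k = 3: (43 + 20 + 10)/73 = 73/73 = 1

Summary (fraction, with percent):

explained: PC1 0.589 (58.9%), PC2 0.274 (27.4%), PC3 0.137 (13.7%);  cumulative: 0.589, 0.863, 1


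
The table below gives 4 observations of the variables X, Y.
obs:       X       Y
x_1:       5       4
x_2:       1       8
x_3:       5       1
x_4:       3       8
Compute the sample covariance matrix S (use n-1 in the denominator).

Step 1 — column means:
  mean(X) = (5 + 1 + 5 + 3) / 4 = 14/4 = 3.5
  mean(Y) = (4 + 8 + 1 + 8) / 4 = 21/4 = 5.25

Step 2 — sample covariance S[i,j] = (1/(n-1)) · Σ_k (x_{k,i} - mean_i) · (x_{k,j} - mean_j), with n-1 = 3.
  S[X,X] = ((1.5)·(1.5) + (-2.5)·(-2.5) + (1.5)·(1.5) + (-0.5)·(-0.5)) / 3 = 11/3 = 3.6667
  S[X,Y] = ((1.5)·(-1.25) + (-2.5)·(2.75) + (1.5)·(-4.25) + (-0.5)·(2.75)) / 3 = -16.5/3 = -5.5
  S[Y,Y] = ((-1.25)·(-1.25) + (2.75)·(2.75) + (-4.25)·(-4.25) + (2.75)·(2.75)) / 3 = 34.75/3 = 11.5833

S is symmetric (S[j,i] = S[i,j]). Assembling:

S = [[3.6667, -5.5],
 [-5.5, 11.5833]]


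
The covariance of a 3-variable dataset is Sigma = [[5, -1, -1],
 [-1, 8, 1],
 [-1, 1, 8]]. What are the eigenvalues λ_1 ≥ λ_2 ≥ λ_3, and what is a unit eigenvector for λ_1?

Step 1 — characteristic polynomial p(λ) = det(λI - Sigma) = λ³ - tr·λ² + c_1·λ - det, where tr = trace, c_1 = sum of the principal 2×2 minors, det = det(Sigma):
  tr = 5 + 8 + 8 = 21,
  c_1 = (5·8 - (-1)²) + (5·8 - (-1)²) + (8·8 - (1)²) = 39 + 39 + 63 = 141,
  det = 5·(8·8 - (1)²) - (-1)·((-1)·8 - (1)·(-1)) + (-1)·((-1)·(1) - 8·(-1)) = 5·(63) - (-1)·(-7) + (-1)·(7) = 301.
  So p(λ) = λ³ - 21λ² + 141λ - 301.
Step 2 — look for an integer root (rational root theorem: any rational root is an integer divisor of 301). Testing λ = 7:
  p(7) = 343 - 1029 + 987 - 301 = 0  ✓
  Dividing out (λ - 7): p(λ) = (λ - 7)(λ² - 14λ + 43).
Step 3 — remaining eigenvalues from the quadratic λ² - 14λ + 43 = 0:
  Δ = 14² - 4·43 = 196 - 172 = 24,  λ = (14 ± √24)/2 = (14 ± 4.899)/2 ≈ 9.4495 or 4.5505.
  Sorted: λ_1 = 9.4495,  λ_2 = 7,  λ_3 = 4.5505  (check: sum = 21 = tr ✓).

Step 4 — unit eigenvector for λ_1 ≈ 9.4495: v spans the null space of (Sigma - λ_1 I), whose rows are
  r_1 = (-4.4495, -1, -1),  r_2 = (-1, -1.4495, 1),  r_3 = (-1, 1, -1.4495).
  v is orthogonal to every row, so take v ∝ r_1 × r_2 = ((-1)·(1) - (-1)·(-1.4495), (-1)·(-1) - (-4.4495)·(1), (-4.4495)·(-1.4495) - (-1)·(-1)) ≈ (-2.4495, 5.4495, 5.4495).
  Rescale (multiply by -1 so the first nonzero entry is positive): u = (2.4495, -5.4495, -5.4495).
  ||u|| = √((2.4495)² + (-5.4495)² + (-5.4495)²) = √(65.3939) ≈ 8.0866,  v_1 = u/||u|| ≈ (0.3029, -0.6739, -0.6739) (||v_1|| = 1).

λ_1 = 9.4495,  λ_2 = 7,  λ_3 = 4.5505;  v_1 ≈ (0.3029, -0.6739, -0.6739)


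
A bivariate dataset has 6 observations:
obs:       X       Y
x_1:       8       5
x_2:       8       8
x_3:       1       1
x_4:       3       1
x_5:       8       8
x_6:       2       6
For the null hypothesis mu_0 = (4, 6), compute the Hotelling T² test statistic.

Step 1 — sample mean vector:
  mean(X) = (8 + 8 + 1 + 3 + 8 + 2) / 6 = 30/6 = 5
  mean(Y) = (5 + 8 + 1 + 1 + 8 + 6) / 6 = 29/6 = 4.8333
  x̄ = (5, 4.8333),  deviation x̄ - mu_0 = (5, 4.8333) - (4, 6) = (1, -1.1667).

Step 2 — sample covariance matrix, S[i,j] = (1/(n-1)) · Σ_k (x_{k,i} - mean_i) · (x_{k,j} - mean_j), divisor n-1 = 5:
  S[X,X] = ((3)·(3) + (3)·(3) + (-4)·(-4) + (-2)·(-2) + (3)·(3) + (-3)·(-3)) / 5 = 56/5 = 11.2
  S[X,Y] = ((3)·(0.1667) + (3)·(3.1667) + (-4)·(-3.8333) + (-2)·(-3.8333) + (3)·(3.1667) + (-3)·(1.1667)) / 5 = 39/5 = 7.8
  S[Y,Y] = ((0.1667)·(0.1667) + (3.1667)·(3.1667) + (-3.8333)·(-3.8333) + (-3.8333)·(-3.8333) + (3.1667)·(3.1667) + (1.1667)·(1.1667)) / 5 = 50.8333/5 = 10.1667
  S = [[11.2, 7.8],
 [7.8, 10.1667]].

Step 3 — invert S. det(S) = 11.2·10.1667 - (7.8)² = 53.0267.
  S^{-1} = (1/det) · [[d, -b], [-b, a]] = [[0.1917, -0.1471],
 [-0.1471, 0.2112]].

Step 4 — quadratic form (x̄ - mu_0)^T · S^{-1} · (x̄ - mu_0):
  S^{-1} · (x̄ - mu_0) = (0.3633, -0.3935),
  (x̄ - mu_0)^T · [...] = (1)·(0.3633) + (-1.1667)·(-0.3935) = 0.8224.

Step 5 — scale by n: T² = 6 · 0.8224 = 4.9346.

T² ≈ 4.9346


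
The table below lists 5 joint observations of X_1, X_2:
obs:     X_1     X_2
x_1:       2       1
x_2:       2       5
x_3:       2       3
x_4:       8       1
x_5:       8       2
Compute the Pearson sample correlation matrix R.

Step 1 — column means:
  mean(X_1) = (2 + 2 + 2 + 8 + 8) / 5 = 22/5 = 4.4
  mean(X_2) = (1 + 5 + 3 + 1 + 2) / 5 = 12/5 = 2.4

Step 2 — sample variances and covariances s[i,j] = (1/(n-1)) · Σ_k (x_{k,i} - mean_i) · (x_{k,j} - mean_j), with n-1 = 4:
  s[X_1,X_1] = ((-2.4)·(-2.4) + (-2.4)·(-2.4) + (-2.4)·(-2.4) + (3.6)·(3.6) + (3.6)·(3.6)) / 4 = 43.2/4 = 10.8
  s[X_1,X_2] = ((-2.4)·(-1.4) + (-2.4)·(2.6) + (-2.4)·(0.6) + (3.6)·(-1.4) + (3.6)·(-0.4)) / 4 = -10.8/4 = -2.7
  s[X_2,X_2] = ((-1.4)·(-1.4) + (2.6)·(2.6) + (0.6)·(0.6) + (-1.4)·(-1.4) + (-0.4)·(-0.4)) / 4 = 11.2/4 = 2.8
  Sample standard deviations s_i = √(s[i,i]):
  s(X_1) = √(10.8) = 3.2863
  s(X_2) = √(2.8) = 1.6733

Step 3 — r_{ij} = s_{ij} / (s_i · s_j):
  r[X_1,X_1] = 1 (diagonal).
  r[X_1,X_2] = -2.7 / (3.2863 · 1.6733) = -2.7 / 5.4991 = -0.491
  r[X_2,X_2] = 1 (diagonal).

R is symmetric with unit diagonal. Assembling:

R = [[1, -0.491],
 [-0.491, 1]]


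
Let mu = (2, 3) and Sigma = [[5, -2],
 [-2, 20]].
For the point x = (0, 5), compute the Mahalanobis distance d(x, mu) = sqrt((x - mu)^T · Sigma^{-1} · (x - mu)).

Step 1 — centre the observation: (x - mu) = (-2, 2).

Step 2 — invert Sigma. det(Sigma) = 5·20 - (-2)² = 96.
  Sigma^{-1} = (1/det) · [[d, -b], [-b, a]] = [[0.2083, 0.0208],
 [0.0208, 0.0521]].

Step 3 — form the quadratic (x - mu)^T · Sigma^{-1} · (x - mu):
  Sigma^{-1} · (x - mu) = (-0.375, 0.0625).
  (x - mu)^T · [Sigma^{-1} · (x - mu)] = (-2)·(-0.375) + (2)·(0.0625) = 0.875.

Step 4 — take square root: d = √(0.875) ≈ 0.9354.

d(x, mu) = √(0.875) ≈ 0.9354


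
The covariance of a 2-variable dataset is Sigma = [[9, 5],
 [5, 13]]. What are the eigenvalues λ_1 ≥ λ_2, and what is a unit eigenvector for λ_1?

Step 1 — characteristic polynomial of 2×2 Sigma:
  det(Sigma - λI) = λ² - trace · λ + det = 0.
  trace = 9 + 13 = 22, det = 9·13 - (5)² = 92.
Step 2 — discriminant:
  Δ = trace² - 4·det = 484 - 368 = 116.
Step 3 — eigenvalues:
  λ = (trace ± √Δ)/2 = (22 ± 10.7703)/2,
  λ_1 = 16.3852,  λ_2 = 5.6148.

Step 4 — unit eigenvector for λ_1: solve (Sigma - λ_1 I)v = 0. First row:
  (9 - 16.3852)·v_x + (5)·v_y = 0, i.e. (-7.3852)·v_x + (5)·v_y = 0,
  so v ∝ (b, λ_1 - a) = (5, 7.3852) = u.
  ||u|| = √((5)² + (7.3852)²) = √(79.5407) ≈ 8.9186,
  v_1 = u/||u|| ≈ (0.5606, 0.8281) (||v_1|| = 1).

λ_1 = 16.3852,  λ_2 = 5.6148;  v_1 ≈ (0.5606, 0.8281)


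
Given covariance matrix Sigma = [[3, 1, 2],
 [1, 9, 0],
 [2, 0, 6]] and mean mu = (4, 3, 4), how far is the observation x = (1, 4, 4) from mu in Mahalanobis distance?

Step 1 — centre the observation: (x - mu) = (-3, 1, 0).

Step 2 — invert Sigma (cofactor / det for 3×3, or solve directly):
  Sigma^{-1} = [[0.45, -0.05, -0.15],
 [-0.05, 0.1167, 0.0167],
 [-0.15, 0.0167, 0.2167]].

Step 3 — form the quadratic (x - mu)^T · Sigma^{-1} · (x - mu):
  Sigma^{-1} · (x - mu) = (-1.4, 0.2667, 0.4667).
  (x - mu)^T · [Sigma^{-1} · (x - mu)] = (-3)·(-1.4) + (1)·(0.2667) + (0)·(0.4667) = 4.4667.

Step 4 — take square root: d = √(4.4667) ≈ 2.1134.

d(x, mu) = √(4.4667) ≈ 2.1134


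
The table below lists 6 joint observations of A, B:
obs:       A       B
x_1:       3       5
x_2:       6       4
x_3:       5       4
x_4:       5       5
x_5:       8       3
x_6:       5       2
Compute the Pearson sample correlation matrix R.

Step 1 — column means:
  mean(A) = (3 + 6 + 5 + 5 + 8 + 5) / 6 = 32/6 = 5.3333
  mean(B) = (5 + 4 + 4 + 5 + 3 + 2) / 6 = 23/6 = 3.8333

Step 2 — sample variances and covariances s[i,j] = (1/(n-1)) · Σ_k (x_{k,i} - mean_i) · (x_{k,j} - mean_j), with n-1 = 5:
  s[A,A] = ((-2.3333)·(-2.3333) + (0.6667)·(0.6667) + (-0.3333)·(-0.3333) + (-0.3333)·(-0.3333) + (2.6667)·(2.6667) + (-0.3333)·(-0.3333)) / 5 = 13.3333/5 = 2.6667
  s[A,B] = ((-2.3333)·(1.1667) + (0.6667)·(0.1667) + (-0.3333)·(0.1667) + (-0.3333)·(1.1667) + (2.6667)·(-0.8333) + (-0.3333)·(-1.8333)) / 5 = -4.6667/5 = -0.9333
  s[B,B] = ((1.1667)·(1.1667) + (0.1667)·(0.1667) + (0.1667)·(0.1667) + (1.1667)·(1.1667) + (-0.8333)·(-0.8333) + (-1.8333)·(-1.8333)) / 5 = 6.8333/5 = 1.3667
  Sample standard deviations s_i = √(s[i,i]):
  s(A) = √(2.6667) = 1.633
  s(B) = √(1.3667) = 1.169

Step 3 — r_{ij} = s_{ij} / (s_i · s_j):
  r[A,A] = 1 (diagonal).
  r[A,B] = -0.9333 / (1.633 · 1.169) = -0.9333 / 1.909 = -0.4889
  r[B,B] = 1 (diagonal).

R is symmetric with unit diagonal. Assembling:

R = [[1, -0.4889],
 [-0.4889, 1]]


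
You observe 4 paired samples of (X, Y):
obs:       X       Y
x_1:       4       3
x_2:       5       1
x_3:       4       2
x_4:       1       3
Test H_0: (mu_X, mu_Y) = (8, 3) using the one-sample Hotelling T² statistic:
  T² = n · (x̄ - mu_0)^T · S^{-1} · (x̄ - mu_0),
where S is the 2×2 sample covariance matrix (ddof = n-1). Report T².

Step 1 — sample mean vector:
  mean(X) = (4 + 5 + 4 + 1) / 4 = 14/4 = 3.5
  mean(Y) = (3 + 1 + 2 + 3) / 4 = 9/4 = 2.25
  x̄ = (3.5, 2.25),  deviation x̄ - mu_0 = (3.5, 2.25) - (8, 3) = (-4.5, -0.75).

Step 2 — sample covariance matrix, S[i,j] = (1/(n-1)) · Σ_k (x_{k,i} - mean_i) · (x_{k,j} - mean_j), divisor n-1 = 3:
  S[X,X] = ((0.5)·(0.5) + (1.5)·(1.5) + (0.5)·(0.5) + (-2.5)·(-2.5)) / 3 = 9/3 = 3
  S[X,Y] = ((0.5)·(0.75) + (1.5)·(-1.25) + (0.5)·(-0.25) + (-2.5)·(0.75)) / 3 = -3.5/3 = -1.1667
  S[Y,Y] = ((0.75)·(0.75) + (-1.25)·(-1.25) + (-0.25)·(-0.25) + (0.75)·(0.75)) / 3 = 2.75/3 = 0.9167
  S = [[3, -1.1667],
 [-1.1667, 0.9167]].

Step 3 — invert S. det(S) = 3·0.9167 - (-1.1667)² = 1.3889.
  S^{-1} = (1/det) · [[d, -b], [-b, a]] = [[0.66, 0.84],
 [0.84, 2.16]].

Step 4 — quadratic form (x̄ - mu_0)^T · S^{-1} · (x̄ - mu_0):
  S^{-1} · (x̄ - mu_0) = (-3.6, -5.4),
  (x̄ - mu_0)^T · [...] = (-4.5)·(-3.6) + (-0.75)·(-5.4) = 20.25.

Step 5 — scale by n: T² = 4 · 20.25 = 81.

T² ≈ 81


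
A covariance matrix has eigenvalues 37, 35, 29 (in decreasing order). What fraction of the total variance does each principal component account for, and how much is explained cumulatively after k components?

Step 1 — total variance = trace(Sigma) = Σ λ_i = 37 + 35 + 29 = 101.

Step 2 — fraction explained by component i = λ_i / Σ λ:
  PC1: 37/101 = 0.3663
  PC2: 35/101 = 0.3465
  PC3: 29/101 = 0.2871

Step 3 — cumulative fraction after k components = (λ_1 + ... + λ_k) / Σ λ:
  k = 1: 37/101 = 0.3663
  k = 2: (37 + 35)/101 = 72/101 = 0.7129
  k = 3: (37 + 35 + 29)/101 = 101/101 = 1

Summary (fraction, with percent):

explained: PC1 0.3663 (36.63%), PC2 0.3465 (34.65%), PC3 0.2871 (28.71%);  cumulative: 0.3663, 0.7129, 1


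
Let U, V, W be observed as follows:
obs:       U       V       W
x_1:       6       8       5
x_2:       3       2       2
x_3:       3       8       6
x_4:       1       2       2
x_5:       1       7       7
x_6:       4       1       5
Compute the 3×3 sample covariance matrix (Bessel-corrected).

Step 1 — column means:
  mean(U) = (6 + 3 + 3 + 1 + 1 + 4) / 6 = 18/6 = 3
  mean(V) = (8 + 2 + 8 + 2 + 7 + 1) / 6 = 28/6 = 4.6667
  mean(W) = (5 + 2 + 6 + 2 + 7 + 5) / 6 = 27/6 = 4.5

Step 2 — sample covariance S[i,j] = (1/(n-1)) · Σ_k (x_{k,i} - mean_i) · (x_{k,j} - mean_j), with n-1 = 5.
  S[U,U] = ((3)·(3) + (0)·(0) + (0)·(0) + (-2)·(-2) + (-2)·(-2) + (1)·(1)) / 5 = 18/5 = 3.6
  S[U,V] = ((3)·(3.3333) + (0)·(-2.6667) + (0)·(3.3333) + (-2)·(-2.6667) + (-2)·(2.3333) + (1)·(-3.6667)) / 5 = 7/5 = 1.4
  S[U,W] = ((3)·(0.5) + (0)·(-2.5) + (0)·(1.5) + (-2)·(-2.5) + (-2)·(2.5) + (1)·(0.5)) / 5 = 2/5 = 0.4
  S[V,V] = ((3.3333)·(3.3333) + (-2.6667)·(-2.6667) + (3.3333)·(3.3333) + (-2.6667)·(-2.6667) + (2.3333)·(2.3333) + (-3.6667)·(-3.6667)) / 5 = 55.3333/5 = 11.0667
  S[V,W] = ((3.3333)·(0.5) + (-2.6667)·(-2.5) + (3.3333)·(1.5) + (-2.6667)·(-2.5) + (2.3333)·(2.5) + (-3.6667)·(0.5)) / 5 = 24/5 = 4.8
  S[W,W] = ((0.5)·(0.5) + (-2.5)·(-2.5) + (1.5)·(1.5) + (-2.5)·(-2.5) + (2.5)·(2.5) + (0.5)·(0.5)) / 5 = 21.5/5 = 4.3

S is symmetric (S[j,i] = S[i,j]). Assembling:

S = [[3.6, 1.4, 0.4],
 [1.4, 11.0667, 4.8],
 [0.4, 4.8, 4.3]]


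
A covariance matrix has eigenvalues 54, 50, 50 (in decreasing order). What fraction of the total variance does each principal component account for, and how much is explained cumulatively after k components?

Step 1 — total variance = trace(Sigma) = Σ λ_i = 54 + 50 + 50 = 154.

Step 2 — fraction explained by component i = λ_i / Σ λ:
  PC1: 54/154 = 0.3506
  PC2: 50/154 = 0.3247
  PC3: 50/154 = 0.3247

Step 3 — cumulative fraction after k components = (λ_1 + ... + λ_k) / Σ λ:
  k = 1: 54/154 = 0.3506
  k = 2: (54 + 50)/154 = 104/154 = 0.6753
  k = 3: (54 + 50 + 50)/154 = 154/154 = 1

Summary (fraction, with percent):

explained: PC1 0.3506 (35.06%), PC2 0.3247 (32.47%), PC3 0.3247 (32.47%);  cumulative: 0.3506, 0.6753, 1


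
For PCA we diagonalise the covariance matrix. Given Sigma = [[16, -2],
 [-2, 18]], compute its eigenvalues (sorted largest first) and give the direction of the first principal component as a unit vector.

Step 1 — characteristic polynomial of 2×2 Sigma:
  det(Sigma - λI) = λ² - trace · λ + det = 0.
  trace = 16 + 18 = 34, det = 16·18 - (-2)² = 284.
Step 2 — discriminant:
  Δ = trace² - 4·det = 1156 - 1136 = 20.
Step 3 — eigenvalues:
  λ = (trace ± √Δ)/2 = (34 ± 4.4721)/2,
  λ_1 = 19.2361,  λ_2 = 14.7639.

Step 4 — unit eigenvector for λ_1: solve (Sigma - λ_1 I)v = 0. First row:
  (16 - 19.2361)·v_x + (-2)·v_y = 0, i.e. (-3.2361)·v_x + (-2)·v_y = 0,
  so v ∝ (b, λ_1 - a) = (-2, 3.2361); multiply by -1 so the first entry is positive: u = (2, -3.2361).
  ||u|| = √((2)² + (-3.2361)²) = √(14.4721) ≈ 3.8042,
  v_1 = u/||u|| ≈ (0.5257, -0.8507) (||v_1|| = 1).

λ_1 = 19.2361,  λ_2 = 14.7639;  v_1 ≈ (0.5257, -0.8507)


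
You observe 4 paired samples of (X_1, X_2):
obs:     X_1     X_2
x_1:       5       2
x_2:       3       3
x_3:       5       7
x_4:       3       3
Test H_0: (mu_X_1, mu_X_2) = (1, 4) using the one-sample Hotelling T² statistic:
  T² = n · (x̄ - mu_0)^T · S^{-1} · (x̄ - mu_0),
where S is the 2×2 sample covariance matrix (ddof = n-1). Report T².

Step 1 — sample mean vector:
  mean(X_1) = (5 + 3 + 5 + 3) / 4 = 16/4 = 4
  mean(X_2) = (2 + 3 + 7 + 3) / 4 = 15/4 = 3.75
  x̄ = (4, 3.75),  deviation x̄ - mu_0 = (4, 3.75) - (1, 4) = (3, -0.25).

Step 2 — sample covariance matrix, S[i,j] = (1/(n-1)) · Σ_k (x_{k,i} - mean_i) · (x_{k,j} - mean_j), divisor n-1 = 3:
  S[X_1,X_1] = ((1)·(1) + (-1)·(-1) + (1)·(1) + (-1)·(-1)) / 3 = 4/3 = 1.3333
  S[X_1,X_2] = ((1)·(-1.75) + (-1)·(-0.75) + (1)·(3.25) + (-1)·(-0.75)) / 3 = 3/3 = 1
  S[X_2,X_2] = ((-1.75)·(-1.75) + (-0.75)·(-0.75) + (3.25)·(3.25) + (-0.75)·(-0.75)) / 3 = 14.75/3 = 4.9167
  S = [[1.3333, 1],
 [1, 4.9167]].

Step 3 — invert S. det(S) = 1.3333·4.9167 - (1)² = 5.5556.
  S^{-1} = (1/det) · [[d, -b], [-b, a]] = [[0.885, -0.18],
 [-0.18, 0.24]].

Step 4 — quadratic form (x̄ - mu_0)^T · S^{-1} · (x̄ - mu_0):
  S^{-1} · (x̄ - mu_0) = (2.7, -0.6),
  (x̄ - mu_0)^T · [...] = (3)·(2.7) + (-0.25)·(-0.6) = 8.25.

Step 5 — scale by n: T² = 4 · 8.25 = 33.

T² ≈ 33


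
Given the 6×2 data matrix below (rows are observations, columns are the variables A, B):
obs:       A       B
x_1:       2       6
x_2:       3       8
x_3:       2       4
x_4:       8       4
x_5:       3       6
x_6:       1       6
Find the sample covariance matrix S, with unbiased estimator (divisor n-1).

Step 1 — column means:
  mean(A) = (2 + 3 + 2 + 8 + 3 + 1) / 6 = 19/6 = 3.1667
  mean(B) = (6 + 8 + 4 + 4 + 6 + 6) / 6 = 34/6 = 5.6667

Step 2 — sample covariance S[i,j] = (1/(n-1)) · Σ_k (x_{k,i} - mean_i) · (x_{k,j} - mean_j), with n-1 = 5.
  S[A,A] = ((-1.1667)·(-1.1667) + (-0.1667)·(-0.1667) + (-1.1667)·(-1.1667) + (4.8333)·(4.8333) + (-0.1667)·(-0.1667) + (-2.1667)·(-2.1667)) / 5 = 30.8333/5 = 6.1667
  S[A,B] = ((-1.1667)·(0.3333) + (-0.1667)·(2.3333) + (-1.1667)·(-1.6667) + (4.8333)·(-1.6667) + (-0.1667)·(0.3333) + (-2.1667)·(0.3333)) / 5 = -7.6667/5 = -1.5333
  S[B,B] = ((0.3333)·(0.3333) + (2.3333)·(2.3333) + (-1.6667)·(-1.6667) + (-1.6667)·(-1.6667) + (0.3333)·(0.3333) + (0.3333)·(0.3333)) / 5 = 11.3333/5 = 2.2667

S is symmetric (S[j,i] = S[i,j]). Assembling:

S = [[6.1667, -1.5333],
 [-1.5333, 2.2667]]


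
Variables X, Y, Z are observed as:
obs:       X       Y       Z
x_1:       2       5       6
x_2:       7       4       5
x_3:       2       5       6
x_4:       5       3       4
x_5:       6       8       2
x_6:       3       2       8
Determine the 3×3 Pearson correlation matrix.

Step 1 — column means:
  mean(X) = (2 + 7 + 2 + 5 + 6 + 3) / 6 = 25/6 = 4.1667
  mean(Y) = (5 + 4 + 5 + 3 + 8 + 2) / 6 = 27/6 = 4.5
  mean(Z) = (6 + 5 + 6 + 4 + 2 + 8) / 6 = 31/6 = 5.1667

Step 2 — sample variances and covariances s[i,j] = (1/(n-1)) · Σ_k (x_{k,i} - mean_i) · (x_{k,j} - mean_j), with n-1 = 5:
  s[X,X] = ((-2.1667)·(-2.1667) + (2.8333)·(2.8333) + (-2.1667)·(-2.1667) + (0.8333)·(0.8333) + (1.8333)·(1.8333) + (-1.1667)·(-1.1667)) / 5 = 22.8333/5 = 4.5667
  s[X,Y] = ((-2.1667)·(0.5) + (2.8333)·(-0.5) + (-2.1667)·(0.5) + (0.8333)·(-1.5) + (1.8333)·(3.5) + (-1.1667)·(-2.5)) / 5 = 4.5/5 = 0.9
  s[X,Z] = ((-2.1667)·(0.8333) + (2.8333)·(-0.1667) + (-2.1667)·(0.8333) + (0.8333)·(-1.1667) + (1.8333)·(-3.1667) + (-1.1667)·(2.8333)) / 5 = -14.1667/5 = -2.8333
  s[Y,Y] = ((0.5)·(0.5) + (-0.5)·(-0.5) + (0.5)·(0.5) + (-1.5)·(-1.5) + (3.5)·(3.5) + (-2.5)·(-2.5)) / 5 = 21.5/5 = 4.3
  s[Y,Z] = ((0.5)·(0.8333) + (-0.5)·(-0.1667) + (0.5)·(0.8333) + (-1.5)·(-1.1667) + (3.5)·(-3.1667) + (-2.5)·(2.8333)) / 5 = -15.5/5 = -3.1
  s[Z,Z] = ((0.8333)·(0.8333) + (-0.1667)·(-0.1667) + (0.8333)·(0.8333) + (-1.1667)·(-1.1667) + (-3.1667)·(-3.1667) + (2.8333)·(2.8333)) / 5 = 20.8333/5 = 4.1667
  Sample standard deviations s_i = √(s[i,i]):
  s(X) = √(4.5667) = 2.137
  s(Y) = √(4.3) = 2.0736
  s(Z) = √(4.1667) = 2.0412

Step 3 — r_{ij} = s_{ij} / (s_i · s_j):
  r[X,X] = 1 (diagonal).
  r[X,Y] = 0.9 / (2.137 · 2.0736) = 0.9 / 4.4313 = 0.2031
  r[X,Z] = -2.8333 / (2.137 · 2.0412) = -2.8333 / 4.3621 = -0.6495
  r[Y,Y] = 1 (diagonal).
  r[Y,Z] = -3.1 / (2.0736 · 2.0412) = -3.1 / 4.2328 = -0.7324
  r[Z,Z] = 1 (diagonal).

R is symmetric with unit diagonal. Assembling:

R = [[1, 0.2031, -0.6495],
 [0.2031, 1, -0.7324],
 [-0.6495, -0.7324, 1]]


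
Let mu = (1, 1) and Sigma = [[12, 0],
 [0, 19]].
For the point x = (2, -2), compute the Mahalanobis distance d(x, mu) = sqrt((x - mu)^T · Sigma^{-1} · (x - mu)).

Step 1 — centre the observation: (x - mu) = (1, -3).

Step 2 — invert Sigma. det(Sigma) = 12·19 - (0)² = 228.
  Sigma^{-1} = (1/det) · [[d, -b], [-b, a]] = [[0.0833, 0],
 [0, 0.0526]].

Step 3 — form the quadratic (x - mu)^T · Sigma^{-1} · (x - mu):
  Sigma^{-1} · (x - mu) = (0.0833, -0.1579).
  (x - mu)^T · [Sigma^{-1} · (x - mu)] = (1)·(0.0833) + (-3)·(-0.1579) = 0.557.

Step 4 — take square root: d = √(0.557) ≈ 0.7463.

d(x, mu) = √(0.557) ≈ 0.7463


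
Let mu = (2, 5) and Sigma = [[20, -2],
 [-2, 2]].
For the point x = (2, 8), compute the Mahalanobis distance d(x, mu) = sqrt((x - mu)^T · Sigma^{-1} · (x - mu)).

Step 1 — centre the observation: (x - mu) = (0, 3).

Step 2 — invert Sigma. det(Sigma) = 20·2 - (-2)² = 36.
  Sigma^{-1} = (1/det) · [[d, -b], [-b, a]] = [[0.0556, 0.0556],
 [0.0556, 0.5556]].

Step 3 — form the quadratic (x - mu)^T · Sigma^{-1} · (x - mu):
  Sigma^{-1} · (x - mu) = (0.1667, 1.6667).
  (x - mu)^T · [Sigma^{-1} · (x - mu)] = (0)·(0.1667) + (3)·(1.6667) = 5.

Step 4 — take square root: d = √(5) ≈ 2.2361.

d(x, mu) = √(5) ≈ 2.2361


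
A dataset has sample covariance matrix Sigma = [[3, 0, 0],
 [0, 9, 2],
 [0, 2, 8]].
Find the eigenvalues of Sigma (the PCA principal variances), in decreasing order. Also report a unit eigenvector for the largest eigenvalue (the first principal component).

Step 1 — characteristic polynomial p(λ) = det(λI - Sigma) = λ³ - tr·λ² + c_1·λ - det, where tr = trace, c_1 = sum of the principal 2×2 minors, det = det(Sigma):
  tr = 3 + 9 + 8 = 20,
  c_1 = (3·9 - (0)²) + (3·8 - (0)²) + (9·8 - (2)²) = 27 + 24 + 68 = 119,
  det = 3·(9·8 - (2)²) - (0)·((0)·8 - (2)·(0)) + (0)·((0)·(2) - 9·(0)) = 3·(68) - (0)·(0) + (0)·(0) = 204.
  So p(λ) = λ³ - 20λ² + 119λ - 204.
Step 2 — look for an integer root (rational root theorem: any rational root is an integer divisor of 204). Testing λ = 3:
  p(3) = 27 - 180 + 357 - 204 = 0  ✓
  Dividing out (λ - 3): p(λ) = (λ - 3)(λ² - 17λ + 68).
Step 3 — remaining eigenvalues from the quadratic λ² - 17λ + 68 = 0:
  Δ = 17² - 4·68 = 289 - 272 = 17,  λ = (17 ± √17)/2 = (17 ± 4.1231)/2 ≈ 10.5616 or 6.4384.
  Sorted: λ_1 = 10.5616,  λ_2 = 6.4384,  λ_3 = 3  (check: sum = 20 = tr ✓).

Step 4 — unit eigenvector for λ_1 ≈ 10.5616: v spans the null space of (Sigma - λ_1 I), whose rows are
  r_1 = (-7.5616, 0, 0),  r_2 = (0, -1.5616, 2),  r_3 = (0, 2, -2.5616).
  v is orthogonal to every row, so take v ∝ r_1 × r_2 = ((0)·(2) - (0)·(-1.5616), (0)·(0) - (-7.5616)·(2), (-7.5616)·(-1.5616) - (0)·(0)) ≈ (0, 15.1231, 11.8078).
  Let u = (0, 15.1231, 11.8078).
  ||u|| = √((0)² + (15.1231)² + (11.8078)²) = √(368.1316) ≈ 19.1868,  v_1 = u/||u|| ≈ (0, 0.7882, 0.6154) (||v_1|| = 1).

λ_1 = 10.5616,  λ_2 = 6.4384,  λ_3 = 3;  v_1 ≈ (0, 0.7882, 0.6154)


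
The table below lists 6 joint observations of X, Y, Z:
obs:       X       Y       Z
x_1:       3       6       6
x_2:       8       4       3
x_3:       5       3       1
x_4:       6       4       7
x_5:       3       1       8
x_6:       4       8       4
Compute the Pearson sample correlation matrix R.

Step 1 — column means:
  mean(X) = (3 + 8 + 5 + 6 + 3 + 4) / 6 = 29/6 = 4.8333
  mean(Y) = (6 + 4 + 3 + 4 + 1 + 8) / 6 = 26/6 = 4.3333
  mean(Z) = (6 + 3 + 1 + 7 + 8 + 4) / 6 = 29/6 = 4.8333

Step 2 — sample variances and covariances s[i,j] = (1/(n-1)) · Σ_k (x_{k,i} - mean_i) · (x_{k,j} - mean_j), with n-1 = 5:
  s[X,X] = ((-1.8333)·(-1.8333) + (3.1667)·(3.1667) + (0.1667)·(0.1667) + (1.1667)·(1.1667) + (-1.8333)·(-1.8333) + (-0.8333)·(-0.8333)) / 5 = 18.8333/5 = 3.7667
  s[X,Y] = ((-1.8333)·(1.6667) + (3.1667)·(-0.3333) + (0.1667)·(-1.3333) + (1.1667)·(-0.3333) + (-1.8333)·(-3.3333) + (-0.8333)·(3.6667)) / 5 = -1.6667/5 = -0.3333
  s[X,Z] = ((-1.8333)·(1.1667) + (3.1667)·(-1.8333) + (0.1667)·(-3.8333) + (1.1667)·(2.1667) + (-1.8333)·(3.1667) + (-0.8333)·(-0.8333)) / 5 = -11.1667/5 = -2.2333
  s[Y,Y] = ((1.6667)·(1.6667) + (-0.3333)·(-0.3333) + (-1.3333)·(-1.3333) + (-0.3333)·(-0.3333) + (-3.3333)·(-3.3333) + (3.6667)·(3.6667)) / 5 = 29.3333/5 = 5.8667
  s[Y,Z] = ((1.6667)·(1.1667) + (-0.3333)·(-1.8333) + (-1.3333)·(-3.8333) + (-0.3333)·(2.1667) + (-3.3333)·(3.1667) + (3.6667)·(-0.8333)) / 5 = -6.6667/5 = -1.3333
  s[Z,Z] = ((1.1667)·(1.1667) + (-1.8333)·(-1.8333) + (-3.8333)·(-3.8333) + (2.1667)·(2.1667) + (3.1667)·(3.1667) + (-0.8333)·(-0.8333)) / 5 = 34.8333/5 = 6.9667
  Sample standard deviations s_i = √(s[i,i]):
  s(X) = √(3.7667) = 1.9408
  s(Y) = √(5.8667) = 2.4221
  s(Z) = √(6.9667) = 2.6394

Step 3 — r_{ij} = s_{ij} / (s_i · s_j):
  r[X,X] = 1 (diagonal).
  r[X,Y] = -0.3333 / (1.9408 · 2.4221) = -0.3333 / 4.7008 = -0.0709
  r[X,Z] = -2.2333 / (1.9408 · 2.6394) = -2.2333 / 5.1226 = -0.436
  r[Y,Y] = 1 (diagonal).
  r[Y,Z] = -1.3333 / (2.4221 · 2.6394) = -1.3333 / 6.3931 = -0.2086
  r[Z,Z] = 1 (diagonal).

R is symmetric with unit diagonal. Assembling:

R = [[1, -0.0709, -0.436],
 [-0.0709, 1, -0.2086],
 [-0.436, -0.2086, 1]]


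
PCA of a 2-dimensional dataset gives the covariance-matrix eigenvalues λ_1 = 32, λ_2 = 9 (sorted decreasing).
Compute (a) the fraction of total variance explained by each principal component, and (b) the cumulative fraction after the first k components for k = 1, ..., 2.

Step 1 — total variance = trace(Sigma) = Σ λ_i = 32 + 9 = 41.

Step 2 — fraction explained by component i = λ_i / Σ λ:
  PC1: 32/41 = 0.7805
  PC2: 9/41 = 0.2195

Step 3 — cumulative fraction after k components = (λ_1 + ... + λ_k) / Σ λ:
  k = 1: 32/41 = 0.7805
  k = 2: (32 + 9)/41 = 41/41 = 1

Summary (fraction, with percent):

explained: PC1 0.7805 (78.05%), PC2 0.2195 (21.95%);  cumulative: 0.7805, 1


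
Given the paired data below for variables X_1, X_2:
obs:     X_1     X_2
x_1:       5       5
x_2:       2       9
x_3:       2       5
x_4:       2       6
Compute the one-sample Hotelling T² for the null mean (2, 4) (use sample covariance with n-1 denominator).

Step 1 — sample mean vector:
  mean(X_1) = (5 + 2 + 2 + 2) / 4 = 11/4 = 2.75
  mean(X_2) = (5 + 9 + 5 + 6) / 4 = 25/4 = 6.25
  x̄ = (2.75, 6.25),  deviation x̄ - mu_0 = (2.75, 6.25) - (2, 4) = (0.75, 2.25).

Step 2 — sample covariance matrix, S[i,j] = (1/(n-1)) · Σ_k (x_{k,i} - mean_i) · (x_{k,j} - mean_j), divisor n-1 = 3:
  S[X_1,X_1] = ((2.25)·(2.25) + (-0.75)·(-0.75) + (-0.75)·(-0.75) + (-0.75)·(-0.75)) / 3 = 6.75/3 = 2.25
  S[X_1,X_2] = ((2.25)·(-1.25) + (-0.75)·(2.75) + (-0.75)·(-1.25) + (-0.75)·(-0.25)) / 3 = -3.75/3 = -1.25
  S[X_2,X_2] = ((-1.25)·(-1.25) + (2.75)·(2.75) + (-1.25)·(-1.25) + (-0.25)·(-0.25)) / 3 = 10.75/3 = 3.5833
  S = [[2.25, -1.25],
 [-1.25, 3.5833]].

Step 3 — invert S. det(S) = 2.25·3.5833 - (-1.25)² = 6.5.
  S^{-1} = (1/det) · [[d, -b], [-b, a]] = [[0.5513, 0.1923],
 [0.1923, 0.3462]].

Step 4 — quadratic form (x̄ - mu_0)^T · S^{-1} · (x̄ - mu_0):
  S^{-1} · (x̄ - mu_0) = (0.8462, 0.9231),
  (x̄ - mu_0)^T · [...] = (0.75)·(0.8462) + (2.25)·(0.9231) = 2.7115.

Step 5 — scale by n: T² = 4 · 2.7115 = 10.8462.

T² ≈ 10.8462


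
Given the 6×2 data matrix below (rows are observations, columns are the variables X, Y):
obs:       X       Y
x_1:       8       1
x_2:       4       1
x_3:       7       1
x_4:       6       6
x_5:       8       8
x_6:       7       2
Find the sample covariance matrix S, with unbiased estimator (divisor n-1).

Step 1 — column means:
  mean(X) = (8 + 4 + 7 + 6 + 8 + 7) / 6 = 40/6 = 6.6667
  mean(Y) = (1 + 1 + 1 + 6 + 8 + 2) / 6 = 19/6 = 3.1667

Step 2 — sample covariance S[i,j] = (1/(n-1)) · Σ_k (x_{k,i} - mean_i) · (x_{k,j} - mean_j), with n-1 = 5.
  S[X,X] = ((1.3333)·(1.3333) + (-2.6667)·(-2.6667) + (0.3333)·(0.3333) + (-0.6667)·(-0.6667) + (1.3333)·(1.3333) + (0.3333)·(0.3333)) / 5 = 11.3333/5 = 2.2667
  S[X,Y] = ((1.3333)·(-2.1667) + (-2.6667)·(-2.1667) + (0.3333)·(-2.1667) + (-0.6667)·(2.8333) + (1.3333)·(4.8333) + (0.3333)·(-1.1667)) / 5 = 6.3333/5 = 1.2667
  S[Y,Y] = ((-2.1667)·(-2.1667) + (-2.1667)·(-2.1667) + (-2.1667)·(-2.1667) + (2.8333)·(2.8333) + (4.8333)·(4.8333) + (-1.1667)·(-1.1667)) / 5 = 46.8333/5 = 9.3667

S is symmetric (S[j,i] = S[i,j]). Assembling:

S = [[2.2667, 1.2667],
 [1.2667, 9.3667]]
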